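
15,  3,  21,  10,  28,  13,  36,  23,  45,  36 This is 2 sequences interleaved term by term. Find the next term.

Taking every 2nd term gives 2 separate tracks.
Track A is 15, 21, 28, 36, 45, which is triangular numbers n(n+1)/2 for n = 5, 6, ….
Track B is 3, 10, 13, 23, 36, which is each term equals the sum of the previous two.
Term 11 comes from track A (its 6th entry): 55.

55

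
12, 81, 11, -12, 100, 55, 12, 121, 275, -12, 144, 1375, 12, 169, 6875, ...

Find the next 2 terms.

Read the sequence 3 terms at a time; column i is its own pattern.
Subsequence A: 12, -12, 12, -12, 12 — the oscillation 12·(−1)^(n+1).
Subsequence B: 81, 100, 121, 144, 169 — consecutive squares n² from n = 9.
Subsequence C: 11, 55, 275, 1375, 6875 — geometric, ×5 each step.
Position 16 falls in subsequence A as its term 6, giving -12.
Term 17 comes from subsequence B (its 6th entry): 196.

-12, 196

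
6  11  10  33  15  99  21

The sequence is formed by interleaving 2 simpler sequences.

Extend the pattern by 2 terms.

The terms cycle through 2 interleaved subsequences.
Subsequence A is 6, 10, 15, 21, which is triangular numbers starting at T_3.
Subsequence B is 11, 33, 99, which is a geometric progression (common ratio 3).
The 8th slot belongs to subsequence B; its 4th term is 297.
Term 9 comes from subsequence A (its 5th entry): 28.

297, 28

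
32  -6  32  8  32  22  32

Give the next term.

Split by position mod 2 into 2 tracks.
Track A: 32, 32, 32, 32 (constant 32).
Track B: -6, 8, 22 (linear: a_n = -20 + 14·n).
Position 8 falls in track B as its term 4, giving 36.

36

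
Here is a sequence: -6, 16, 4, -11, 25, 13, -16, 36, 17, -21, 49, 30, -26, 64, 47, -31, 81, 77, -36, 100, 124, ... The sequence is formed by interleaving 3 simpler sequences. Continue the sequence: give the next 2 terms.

Split by position mod 3 into 3 tracks.
Stream A is -6, -11, -16, -21, -26, -31, -36, which is subtracting 5 each time.
Stream B is 16, 25, 36, 49, 64, 81, 100, which is consecutive squares n² from n = 4.
Stream C is 4, 13, 17, 30, 47, 77, 124, which is Fibonacci-style (each term is the sum of the two before it).
The 22nd slot belongs to stream A; its 8th term is -41.
The 23rd slot belongs to stream B; its 8th term is 121.

-41, 121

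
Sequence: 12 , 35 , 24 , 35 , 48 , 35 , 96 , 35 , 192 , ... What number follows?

35

Taking every 2nd term gives 2 separate tracks.
Stream A: 12, 24, 48, 96, 192 — multiplying by 2 each time.
Stream B: 35, 35, 35, 35 — always 35.
Term 10 comes from stream B (its 5th entry): 35.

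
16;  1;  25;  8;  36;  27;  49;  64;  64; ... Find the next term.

125

Positions 1, 3, 5, … form one subsequence and positions 2, 4, 6, … form another.
Track A: 16, 25, 36, 49, 64 — consecutive squares n² from n = 4.
Track B: 1, 8, 27, 64 — the cubes 1³, 2³, 3³, ….
The 10th slot belongs to track B; its 5th term is 125.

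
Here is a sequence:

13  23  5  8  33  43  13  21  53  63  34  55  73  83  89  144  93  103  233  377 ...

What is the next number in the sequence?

113

Positions follow the repeating pattern AABB; grouping by letter gives 2 tracks.
Subsequence A is 13, 23, 33, 43, 53, 63, 73, 83, 93, 103, which is linear: a_n = 3 + 10·n.
Subsequence B is 5, 8, 13, 21, 34, 55, 89, 144, 233, 377, which is a Fibonacci-like recurrence a_n = a_{n-1} + a_{n-2}.
Position 21 falls in subsequence A as its term 11, giving 113.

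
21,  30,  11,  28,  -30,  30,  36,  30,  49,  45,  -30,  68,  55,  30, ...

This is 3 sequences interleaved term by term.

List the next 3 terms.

87, 66, -30

Split by position mod 3 into 3 tracks.
Track A: 21, 28, 36, 45, 55 — the triangular numbers T_6, T_7, ….
Track B: 30, -30, 30, -30, 30 — oscillating between 30 and -30.
Track C: 11, 30, 49, 68 — adding 19 each time.
Position 15 falls in track C as its term 5, giving 87.
Term 16 comes from track A (its 6th entry): 66.
Position 17 falls in track B as its term 6, giving -30.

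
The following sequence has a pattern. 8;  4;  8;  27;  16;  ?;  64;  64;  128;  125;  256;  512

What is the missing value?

The slot pattern repeats as ABB (period 3), so there are 2 interleaved tracks.
Track A = 8, 27, 64, 125: perfect cubes starting at 2³.
Track B = 4, 8, 16, ?, 64, 128, 256, 512: geometric with ratio 2.
Filling track B at index 4 by its rule yields 32.

32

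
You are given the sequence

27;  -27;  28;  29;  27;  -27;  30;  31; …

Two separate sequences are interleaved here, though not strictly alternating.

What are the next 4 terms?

27, -27, 32, 33

The slot pattern repeats as AABB (period 4), so there are 2 interleaved tracks.
Track A: 27, -27, 27, -27 — the oscillation 27·(−1)^(n+1).
Track B: 28, 29, 30, 31 — adding 1 each time.
Term 9 comes from track A (its 5th entry): 27.
Position 10 falls in track A as its term 6, giving -27.
Position 11 falls in track B as its term 5, giving 32.
Position 12 falls in track B as its term 6, giving 33.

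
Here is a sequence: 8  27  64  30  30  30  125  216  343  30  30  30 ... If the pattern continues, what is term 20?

1728

Positions follow the repeating pattern AAABBB; grouping by letter gives 2 tracks.
Subsequence A: 8, 27, 64, 125, 216, 343 — perfect cubes starting at 2³.
Subsequence B: 30, 30, 30, 30, 30, 30 — the constant sequence 30.
The 20th slot belongs to subsequence A; its 11th term is 1728.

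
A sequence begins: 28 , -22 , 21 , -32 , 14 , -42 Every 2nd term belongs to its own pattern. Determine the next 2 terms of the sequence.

7, -52

The terms cycle through 2 interleaved subsequences.
Stream A: 28, 21, 14. Subtracting 7 each time.
Stream B: -22, -32, -42. Subtracting 10 each time.
Position 7 falls in stream A as its term 4, giving 7.
Position 8 falls in stream B as its term 4, giving -52.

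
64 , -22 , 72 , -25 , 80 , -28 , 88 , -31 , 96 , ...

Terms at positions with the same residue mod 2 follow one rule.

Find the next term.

Split by position mod 2 into 2 tracks.
Track A: 64, 72, 80, 88, 96 (arithmetic, step +8).
Track B: -22, -25, -28, -31 (linear: a_n = -19 − 3·n).
Term 10 comes from track B (its 5th entry): -34.

-34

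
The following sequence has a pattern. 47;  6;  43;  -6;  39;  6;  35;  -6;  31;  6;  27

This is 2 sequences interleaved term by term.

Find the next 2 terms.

-6, 23

The terms cycle through 2 interleaved subsequences.
Subsequence A is 47, 43, 39, 35, 31, 27, which is arithmetic, step −4.
Subsequence B is 6, -6, 6, -6, 6, which is alternating ±6.
Term 12 comes from subsequence B (its 6th entry): -6.
The 13th slot belongs to subsequence A; its 7th term is 23.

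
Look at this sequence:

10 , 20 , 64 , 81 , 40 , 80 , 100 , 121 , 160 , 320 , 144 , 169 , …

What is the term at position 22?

20480

Positions follow the repeating pattern AABB; grouping by letter gives 2 tracks.
Track A is 10, 20, 40, 80, 160, 320, which is geometric, ×2 each step.
Track B is 64, 81, 100, 121, 144, 169, which is consecutive squares n² from n = 8.
Position 22 falls in track A as its term 12, giving 20480.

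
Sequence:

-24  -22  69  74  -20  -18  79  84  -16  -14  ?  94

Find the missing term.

The slot pattern repeats as AABB (period 4), so there are 2 interleaved tracks.
Track A: -24, -22, -20, -18, -16, -14. Adding 2 each time.
Track B: 69, 74, 79, 84, ?, 94. Arithmetic, step +5.
The gap is track B's term 5; the rule gives 89.

89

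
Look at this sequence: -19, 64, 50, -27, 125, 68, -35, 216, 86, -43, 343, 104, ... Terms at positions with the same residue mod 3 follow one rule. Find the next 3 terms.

Split by position mod 3: positions 1, 4, 7, … form one track, and each other residue class forms its own.
Track A is -19, -27, -35, -43, which is linear: a_n = -11 − 8·n.
Track B is 64, 125, 216, 343, which is consecutive cubes n³ from n = 4.
Track C is 50, 68, 86, 104, which is arithmetic with common difference +18.
The 13th slot belongs to track A; its 5th term is -51.
Position 14 → track B, term 5 = 512.
The 15th slot belongs to track C; its 5th term is 122.

-51, 512, 122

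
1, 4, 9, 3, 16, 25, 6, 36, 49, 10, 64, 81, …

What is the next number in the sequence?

15

Positions follow the repeating pattern ABB; grouping by letter gives 2 tracks.
Track A: 1, 3, 6, 10 (the triangular numbers T_1, T_2, …).
Track B: 4, 9, 16, 25, 36, 49, 64, 81 (perfect squares starting at 2²).
Term 13 comes from track A (its 5th entry): 15.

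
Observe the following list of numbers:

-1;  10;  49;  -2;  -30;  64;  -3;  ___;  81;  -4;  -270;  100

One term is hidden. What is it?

90

Taking every 3rd term gives 3 separate tracks.
Subsequence A = -1, -2, -3, -4: arithmetic with common difference −1.
Subsequence B = 10, -30, ?, -270: a geometric progression (common ratio -3).
Subsequence C = 49, 64, 81, 100: perfect squares starting at 7².
So the missing entry in subsequence B is 90.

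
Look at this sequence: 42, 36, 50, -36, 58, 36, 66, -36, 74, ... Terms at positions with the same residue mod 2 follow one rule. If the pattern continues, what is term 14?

Positions 1, 3, 5, … form one subsequence and positions 2, 4, 6, … form another.
Track A: 42, 50, 58, 66, 74 (linear: a_n = 34 + 8·n).
Track B: 36, -36, 36, -36 (oscillating between 36 and -36).
Position 14 falls in track B as its term 7, giving 36.

36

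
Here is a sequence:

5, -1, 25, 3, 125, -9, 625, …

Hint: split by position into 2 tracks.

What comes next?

27

Split by position mod 2 into 2 tracks.
Stream A = 5, 25, 125, 625: powers 5^1, 5^2, 5^3, ….
Stream B = -1, 3, -9: multiplying by -3 each time.
Position 8 falls in stream B as its term 4, giving 27.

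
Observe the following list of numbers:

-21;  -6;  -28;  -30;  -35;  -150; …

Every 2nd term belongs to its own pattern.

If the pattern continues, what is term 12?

-18750

Odd-indexed and even-indexed terms follow separate rules.
Subsequence A is -21, -28, -35, which is arithmetic, step −7.
Subsequence B is -6, -30, -150, which is multiplying by 5 each time.
Term 12 comes from subsequence B (its 6th entry): -18750.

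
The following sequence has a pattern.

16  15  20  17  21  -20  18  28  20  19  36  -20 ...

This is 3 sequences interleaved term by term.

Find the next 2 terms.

20, 45

Split by position mod 3 into 3 tracks.
Stream A: 16, 17, 18, 19 (arithmetic with common difference +1).
Stream B: 15, 21, 28, 36 (triangular numbers starting at T_5).
Stream C: 20, -20, 20, -20 (the oscillation 20·(−1)^(n+1)).
Term 13 comes from stream A (its 5th entry): 20.
Position 14 falls in stream B as its term 5, giving 45.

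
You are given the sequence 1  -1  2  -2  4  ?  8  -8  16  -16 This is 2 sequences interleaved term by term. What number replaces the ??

Positions 1, 3, 5, … form one subsequence and positions 2, 4, 6, … form another.
Track A: 1, 2, 4, 8, 16 — powers of 2.
Track B: -1, -2, ?, -8, -16 — geometric, ×2 each step.
The gap is track B's term 3; the rule gives -4.

-4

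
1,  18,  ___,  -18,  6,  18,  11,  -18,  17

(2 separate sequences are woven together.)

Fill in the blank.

Split by position mod 2 into 2 tracks.
Track A: 1, ?, 6, 11, 17 — Fibonacci-style (each term is the sum of the two before it).
Track B: 18, -18, 18, -18 — oscillating between 18 and -18.
The gap is track A's term 2; the rule gives 5.

5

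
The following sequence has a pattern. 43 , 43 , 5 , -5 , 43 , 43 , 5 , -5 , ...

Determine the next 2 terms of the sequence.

Positions follow the repeating pattern AABB; grouping by letter gives 2 tracks.
Stream A: 43, 43, 43, 43 — constant 43.
Stream B: 5, -5, 5, -5 — the oscillation 5·(−1)^(n+1).
Position 9 → stream A, term 5 = 43.
Position 10 → stream A, term 6 = 43.

43, 43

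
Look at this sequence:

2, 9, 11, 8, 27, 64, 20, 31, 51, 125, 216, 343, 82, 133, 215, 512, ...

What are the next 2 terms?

729, 1000

Reading positions in blocks of 6 reveals the pattern AAABBB — 2 tracks woven together.
Track A: 2, 9, 11, 20, 31, 51, 82, 133, 215 — each term equals the sum of the previous two.
Track B: 8, 27, 64, 125, 216, 343, 512 — perfect cubes starting at 2³.
The 17th slot belongs to track B; its 8th term is 729.
The 18th slot belongs to track B; its 9th term is 1000.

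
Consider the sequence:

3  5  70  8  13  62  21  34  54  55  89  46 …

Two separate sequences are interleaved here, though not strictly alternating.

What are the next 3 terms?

Reading positions in blocks of 3 reveals the pattern AAB — 2 tracks woven together.
Subsequence A = 3, 5, 8, 13, 21, 34, 55, 89: a Fibonacci-like recurrence a_n = a_{n-1} + a_{n-2}.
Subsequence B = 70, 62, 54, 46: arithmetic, step −8.
Position 13 falls in subsequence A as its term 9, giving 144.
Position 14 → subsequence A, term 10 = 233.
Term 15 comes from subsequence B (its 5th entry): 38.

144, 233, 38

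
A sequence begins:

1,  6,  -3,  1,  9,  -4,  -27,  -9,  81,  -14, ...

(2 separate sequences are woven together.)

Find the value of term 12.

Taking every 2nd term gives 2 separate tracks.
Track A: 1, -3, 9, -27, 81. Geometric, ×-3 each step.
Track B: 6, 1, -4, -9, -14. Arithmetic, step −5.
The 12th slot belongs to track B; its 6th term is -19.

-19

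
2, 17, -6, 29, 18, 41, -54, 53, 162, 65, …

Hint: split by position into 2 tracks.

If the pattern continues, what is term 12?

77

Odd-indexed and even-indexed terms follow separate rules.
Stream A is 2, -6, 18, -54, 162, which is geometric with ratio -3.
Stream B is 17, 29, 41, 53, 65, which is arithmetic with common difference +12.
The 12th slot belongs to stream B; its 6th term is 77.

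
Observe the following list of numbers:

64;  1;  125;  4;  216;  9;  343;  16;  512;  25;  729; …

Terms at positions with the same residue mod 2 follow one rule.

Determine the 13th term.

Positions 1, 3, 5, … form one subsequence and positions 2, 4, 6, … form another.
Subsequence A is 64, 125, 216, 343, 512, 729, which is perfect cubes starting at 4³.
Subsequence B is 1, 4, 9, 16, 25, which is consecutive squares n² from n = 1.
Position 13 falls in subsequence A as its term 7, giving 1000.

1000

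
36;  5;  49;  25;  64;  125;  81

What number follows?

Taking every 2nd term gives 2 separate tracks.
Subsequence A: 36, 49, 64, 81 (the squares 6², 7², 8², …).
Subsequence B: 5, 25, 125 (multiplying by 5 each time).
The 8th slot belongs to subsequence B; its 4th term is 625.

625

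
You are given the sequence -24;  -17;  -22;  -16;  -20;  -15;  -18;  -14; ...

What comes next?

Split by position mod 2 into 2 tracks.
Subsequence A = -24, -22, -20, -18: linear: a_n = -26 + 2·n.
Subsequence B = -17, -16, -15, -14: arithmetic with common difference +1.
The 9th slot belongs to subsequence A; its 5th term is -16.

-16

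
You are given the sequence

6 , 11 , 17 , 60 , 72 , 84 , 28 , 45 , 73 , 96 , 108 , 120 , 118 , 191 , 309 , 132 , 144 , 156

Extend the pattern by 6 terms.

Reading positions in blocks of 6 reveals the pattern AAABBB — 2 tracks woven together.
Stream A: 6, 11, 17, 28, 45, 73, 118, 191, 309. A Fibonacci-like recurrence a_n = a_{n-1} + a_{n-2}.
Stream B: 60, 72, 84, 96, 108, 120, 132, 144, 156. Arithmetic with common difference +12.
Position 19 → stream A, term 10 = 500.
The 20th slot belongs to stream A; its 11th term is 809.
Position 21 falls in stream A as its term 12, giving 1309.
Position 22 → stream B, term 10 = 168.
Term 23 comes from stream B (its 11th entry): 180.
Term 24 comes from stream B (its 12th entry): 192.

500, 809, 1309, 168, 180, 192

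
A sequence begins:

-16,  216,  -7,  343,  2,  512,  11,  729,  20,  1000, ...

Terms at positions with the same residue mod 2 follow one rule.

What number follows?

The terms cycle through 2 interleaved subsequences.
Track A: -16, -7, 2, 11, 20 — linear: a_n = -25 + 9·n.
Track B: 216, 343, 512, 729, 1000 — consecutive cubes n³ from n = 6.
Term 11 comes from track A (its 6th entry): 29.

29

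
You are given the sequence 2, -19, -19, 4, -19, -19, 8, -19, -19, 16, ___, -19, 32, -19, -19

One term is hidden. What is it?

Positions follow the repeating pattern ABB; grouping by letter gives 2 tracks.
Track A is 2, 4, 8, 16, 32, which is powers 2^1, 2^2, 2^3, ….
Track B is -19, -19, -19, -19, -19, -19, ?, -19, -19, -19, which is constant -19.
So the missing entry in track B is -19.

-19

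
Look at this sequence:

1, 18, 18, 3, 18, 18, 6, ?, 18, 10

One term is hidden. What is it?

18

Positions follow the repeating pattern ABB; grouping by letter gives 2 tracks.
Subsequence A: 1, 3, 6, 10. Triangular numbers starting at T_1.
Subsequence B: 18, 18, 18, 18, ?, 18. Constant 18.
Filling subsequence B at index 5 by its rule yields 18.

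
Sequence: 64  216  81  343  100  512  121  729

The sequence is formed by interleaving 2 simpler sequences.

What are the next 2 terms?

Split by position mod 2 into 2 tracks.
Subsequence A is 64, 81, 100, 121, which is perfect squares starting at 8².
Subsequence B is 216, 343, 512, 729, which is perfect cubes starting at 6³.
Position 9 falls in subsequence A as its term 5, giving 144.
Term 10 comes from subsequence B (its 5th entry): 1000.

144, 1000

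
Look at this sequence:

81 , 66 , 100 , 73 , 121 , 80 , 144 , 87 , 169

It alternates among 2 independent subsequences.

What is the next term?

Odd-indexed and even-indexed terms follow separate rules.
Track A: 81, 100, 121, 144, 169 (perfect squares starting at 9²).
Track B: 66, 73, 80, 87 (arithmetic, step +7).
The 10th slot belongs to track B; its 5th term is 94.

94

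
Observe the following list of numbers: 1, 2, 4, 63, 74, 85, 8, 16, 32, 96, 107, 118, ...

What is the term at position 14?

Positions follow the repeating pattern AAABBB; grouping by letter gives 2 tracks.
Track A: 1, 2, 4, 8, 16, 32 — geometric with ratio 2.
Track B: 63, 74, 85, 96, 107, 118 — linear: a_n = 52 + 11·n.
Position 14 falls in track A as its term 8, giving 128.

128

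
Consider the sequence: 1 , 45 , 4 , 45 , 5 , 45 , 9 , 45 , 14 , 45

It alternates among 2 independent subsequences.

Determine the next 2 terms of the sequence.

23, 45

Odd-indexed and even-indexed terms follow separate rules.
Subsequence A: 1, 4, 5, 9, 14. Each term equals the sum of the previous two.
Subsequence B: 45, 45, 45, 45, 45. The constant sequence 45.
Position 11 → subsequence A, term 6 = 23.
Position 12 falls in subsequence B as its term 6, giving 45.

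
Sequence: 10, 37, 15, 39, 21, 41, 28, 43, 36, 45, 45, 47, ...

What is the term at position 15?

66

Odd-indexed and even-indexed terms follow separate rules.
Stream A: 10, 15, 21, 28, 36, 45 — triangular numbers starting at T_4.
Stream B: 37, 39, 41, 43, 45, 47 — arithmetic, step +2.
Position 15 falls in stream A as its term 8, giving 66.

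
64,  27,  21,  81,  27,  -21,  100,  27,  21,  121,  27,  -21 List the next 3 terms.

144, 27, 21

Taking every 3rd term gives 3 separate tracks.
Stream A: 64, 81, 100, 121 (consecutive squares n² from n = 8).
Stream B: 27, 27, 27, 27 (constant 27).
Stream C: 21, -21, 21, -21 (alternating ±21).
Term 13 comes from stream A (its 5th entry): 144.
Term 14 comes from stream B (its 5th entry): 27.
Position 15 falls in stream C as its term 5, giving 21.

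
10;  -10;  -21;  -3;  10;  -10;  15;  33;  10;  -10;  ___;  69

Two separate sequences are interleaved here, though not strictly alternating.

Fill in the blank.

The slot pattern repeats as AABB (period 4), so there are 2 interleaved tracks.
Stream A: 10, -10, 10, -10, 10, -10 (oscillating between 10 and -10).
Stream B: -21, -3, 15, 33, ?, 69 (linear: a_n = -39 + 18·n).
The gap is stream B's term 5; the rule gives 51.

51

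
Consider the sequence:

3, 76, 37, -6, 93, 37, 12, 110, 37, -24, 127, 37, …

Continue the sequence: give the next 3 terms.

48, 144, 37

Taking every 3rd term gives 3 separate tracks.
Track A: 3, -6, 12, -24 — a geometric progression (common ratio -2).
Track B: 76, 93, 110, 127 — adding 17 each time.
Track C: 37, 37, 37, 37 — the constant sequence 37.
Term 13 comes from track A (its 5th entry): 48.
Position 14 falls in track B as its term 5, giving 144.
The 15th slot belongs to track C; its 5th term is 37.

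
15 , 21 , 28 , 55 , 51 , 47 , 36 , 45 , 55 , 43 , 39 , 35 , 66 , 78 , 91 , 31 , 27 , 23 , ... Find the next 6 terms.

The slot pattern repeats as AAABBB (period 6), so there are 2 interleaved tracks.
Subsequence A = 15, 21, 28, 36, 45, 55, 66, 78, 91: triangular numbers n(n+1)/2 for n = 5, 6, ….
Subsequence B = 55, 51, 47, 43, 39, 35, 31, 27, 23: arithmetic with common difference −4.
Position 19 → subsequence A, term 10 = 105.
The 20th slot belongs to subsequence A; its 11th term is 120.
Position 21 falls in subsequence A as its term 12, giving 136.
Position 22 falls in subsequence B as its term 10, giving 19.
Position 23 → subsequence B, term 11 = 15.
Term 24 comes from subsequence B (its 12th entry): 11.

105, 120, 136, 19, 15, 11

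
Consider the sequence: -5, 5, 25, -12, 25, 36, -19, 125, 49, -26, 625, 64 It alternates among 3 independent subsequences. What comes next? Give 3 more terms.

-33, 3125, 81

Taking every 3rd term gives 3 separate tracks.
Subsequence A = -5, -12, -19, -26: linear: a_n = 2 − 7·n.
Subsequence B = 5, 25, 125, 625: powers 5^1, 5^2, 5^3, ….
Subsequence C = 25, 36, 49, 64: consecutive squares n² from n = 5.
Position 13 → subsequence A, term 5 = -33.
Position 14 → subsequence B, term 5 = 3125.
Term 15 comes from subsequence C (its 5th entry): 81.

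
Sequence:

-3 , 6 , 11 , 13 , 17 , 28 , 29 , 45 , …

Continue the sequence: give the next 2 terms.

73, 45

Positions follow the repeating pattern ABB; grouping by letter gives 2 tracks.
Track A is -3, 13, 29, which is linear: a_n = -19 + 16·n.
Track B is 6, 11, 17, 28, 45, which is Fibonacci-style (each term is the sum of the two before it).
Position 9 falls in track B as its term 6, giving 73.
Position 10 falls in track A as its term 4, giving 45.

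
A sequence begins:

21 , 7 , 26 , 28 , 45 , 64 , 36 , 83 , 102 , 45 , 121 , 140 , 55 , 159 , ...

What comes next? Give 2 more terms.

Positions follow the repeating pattern ABB; grouping by letter gives 2 tracks.
Subsequence A: 21, 28, 36, 45, 55 — triangular numbers starting at T_6.
Subsequence B: 7, 26, 45, 64, 83, 102, 121, 140, 159 — linear: a_n = -12 + 19·n.
Position 15 → subsequence B, term 10 = 178.
The 16th slot belongs to subsequence A; its 6th term is 66.

178, 66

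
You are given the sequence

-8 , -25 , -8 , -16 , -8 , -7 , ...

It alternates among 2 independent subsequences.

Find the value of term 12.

20

Positions 1, 3, 5, … form one subsequence and positions 2, 4, 6, … form another.
Track A is -8, -8, -8, which is always -8.
Track B is -25, -16, -7, which is arithmetic, step +9.
The 12th slot belongs to track B; its 6th term is 20.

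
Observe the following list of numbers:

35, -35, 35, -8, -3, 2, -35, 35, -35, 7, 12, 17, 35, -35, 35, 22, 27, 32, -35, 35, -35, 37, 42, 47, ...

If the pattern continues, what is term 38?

-35

Reading positions in blocks of 6 reveals the pattern AAABBB — 2 tracks woven together.
Track A is 35, -35, 35, -35, 35, -35, 35, -35, 35, -35, 35, -35, which is the oscillation 35·(−1)^(n+1).
Track B is -8, -3, 2, 7, 12, 17, 22, 27, 32, 37, 42, 47, which is linear: a_n = -13 + 5·n.
The 38th slot belongs to track A; its 20th term is -35.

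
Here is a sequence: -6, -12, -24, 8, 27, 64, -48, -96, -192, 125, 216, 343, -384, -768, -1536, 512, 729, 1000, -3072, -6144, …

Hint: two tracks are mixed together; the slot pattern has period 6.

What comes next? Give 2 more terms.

-12288, 1331

The slot pattern repeats as AAABBB (period 6), so there are 2 interleaved tracks.
Subsequence A is -6, -12, -24, -48, -96, -192, -384, -768, -1536, -3072, -6144, which is a geometric progression (common ratio 2).
Subsequence B is 8, 27, 64, 125, 216, 343, 512, 729, 1000, which is consecutive cubes n³ from n = 2.
Term 21 comes from subsequence A (its 12th entry): -12288.
Term 22 comes from subsequence B (its 10th entry): 1331.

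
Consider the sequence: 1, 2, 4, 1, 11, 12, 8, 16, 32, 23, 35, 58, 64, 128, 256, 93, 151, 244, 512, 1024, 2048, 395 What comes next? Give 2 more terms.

639, 1034

Positions follow the repeating pattern AAABBB; grouping by letter gives 2 tracks.
Track A: 1, 2, 4, 8, 16, 32, 64, 128, 256, 512, 1024, 2048 — geometric with ratio 2.
Track B: 1, 11, 12, 23, 35, 58, 93, 151, 244, 395 — Fibonacci-style (each term is the sum of the two before it).
Position 23 falls in track B as its term 11, giving 639.
Position 24 → track B, term 12 = 1034.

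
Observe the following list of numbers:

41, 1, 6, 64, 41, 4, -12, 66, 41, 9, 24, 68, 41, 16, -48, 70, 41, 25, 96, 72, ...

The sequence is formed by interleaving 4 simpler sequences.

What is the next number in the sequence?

41

The terms cycle through 4 interleaved subsequences.
Subsequence A = 41, 41, 41, 41, 41: the constant sequence 41.
Subsequence B = 1, 4, 9, 16, 25: consecutive squares n² from n = 1.
Subsequence C = 6, -12, 24, -48, 96: geometric with ratio -2.
Subsequence D = 64, 66, 68, 70, 72: linear: a_n = 62 + 2·n.
Term 21 comes from subsequence A (its 6th entry): 41.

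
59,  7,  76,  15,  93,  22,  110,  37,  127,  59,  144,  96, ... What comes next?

Odd-indexed and even-indexed terms follow separate rules.
Subsequence A: 59, 76, 93, 110, 127, 144. Linear: a_n = 42 + 17·n.
Subsequence B: 7, 15, 22, 37, 59, 96. Each term equals the sum of the previous two.
The 13th slot belongs to subsequence A; its 7th term is 161.

161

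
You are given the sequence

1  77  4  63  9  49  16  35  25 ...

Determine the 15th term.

64

Odd-indexed and even-indexed terms follow separate rules.
Track A is 1, 4, 9, 16, 25, which is the squares 1², 2², 3², ….
Track B is 77, 63, 49, 35, which is subtracting 14 each time.
Position 15 falls in track A as its term 8, giving 64.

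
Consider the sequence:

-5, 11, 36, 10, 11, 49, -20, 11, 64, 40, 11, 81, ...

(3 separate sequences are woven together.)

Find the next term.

Read the sequence 3 terms at a time; column i is its own pattern.
Track A: -5, 10, -20, 40 (multiplying by -2 each time).
Track B: 11, 11, 11, 11 (always 11).
Track C: 36, 49, 64, 81 (perfect squares starting at 6²).
Position 13 → track A, term 5 = -80.

-80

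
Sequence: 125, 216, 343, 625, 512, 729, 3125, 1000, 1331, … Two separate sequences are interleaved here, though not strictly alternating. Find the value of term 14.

2744

The slot pattern repeats as ABB (period 3), so there are 2 interleaved tracks.
Track A: 125, 625, 3125. Powers 5^3, 5^4, 5^5, ….
Track B: 216, 343, 512, 729, 1000, 1331. The cubes 6³, 7³, 8³, ….
Term 14 comes from track B (its 9th entry): 2744.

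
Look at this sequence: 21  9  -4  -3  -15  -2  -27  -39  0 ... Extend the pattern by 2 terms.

Reading positions in blocks of 3 reveals the pattern AAB — 2 tracks woven together.
Subsequence A: 21, 9, -3, -15, -27, -39. Arithmetic, step −12.
Subsequence B: -4, -2, 0. Arithmetic, step +2.
Position 10 falls in subsequence A as its term 7, giving -51.
Term 11 comes from subsequence A (its 8th entry): -63.

-51, -63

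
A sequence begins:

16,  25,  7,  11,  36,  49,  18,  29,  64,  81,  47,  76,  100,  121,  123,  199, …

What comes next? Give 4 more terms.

144, 169, 322, 521

Reading positions in blocks of 4 reveals the pattern AABB — 2 tracks woven together.
Track A is 16, 25, 36, 49, 64, 81, 100, 121, which is perfect squares starting at 4².
Track B is 7, 11, 18, 29, 47, 76, 123, 199, which is each term equals the sum of the previous two.
Term 17 comes from track A (its 9th entry): 144.
The 18th slot belongs to track A; its 10th term is 169.
Position 19 falls in track B as its term 9, giving 322.
Term 20 comes from track B (its 10th entry): 521.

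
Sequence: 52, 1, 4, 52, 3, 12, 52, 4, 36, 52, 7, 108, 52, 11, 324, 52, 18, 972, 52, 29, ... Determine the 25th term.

Split by position mod 3 into 3 tracks.
Track A = 52, 52, 52, 52, 52, 52, 52: always 52.
Track B = 1, 3, 4, 7, 11, 18, 29: each term equals the sum of the previous two.
Track C = 4, 12, 36, 108, 324, 972: geometric with ratio 3.
Term 25 comes from track A (its 9th entry): 52.

52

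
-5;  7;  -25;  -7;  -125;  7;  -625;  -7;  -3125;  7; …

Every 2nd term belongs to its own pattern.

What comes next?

-15625

Taking every 2nd term gives 2 separate tracks.
Track A: -5, -25, -125, -625, -3125 (a geometric progression (common ratio 5)).
Track B: 7, -7, 7, -7, 7 (alternating ±7).
The 11th slot belongs to track A; its 6th term is -15625.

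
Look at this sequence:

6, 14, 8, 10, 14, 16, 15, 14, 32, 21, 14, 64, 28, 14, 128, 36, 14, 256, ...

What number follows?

45

Read the sequence 3 terms at a time; column i is its own pattern.
Subsequence A is 6, 10, 15, 21, 28, 36, which is triangular numbers starting at T_3.
Subsequence B is 14, 14, 14, 14, 14, 14, which is constant 14.
Subsequence C is 8, 16, 32, 64, 128, 256, which is powers of 2.
Position 19 → subsequence A, term 7 = 45.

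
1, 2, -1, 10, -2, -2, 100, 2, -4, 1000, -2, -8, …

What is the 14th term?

Split by position mod 3 into 3 tracks.
Track A: 1, 10, 100, 1000 (powers of 10).
Track B: 2, -2, 2, -2 (oscillating between 2 and -2).
Track C: -1, -2, -4, -8 (geometric with ratio 2).
The 14th slot belongs to track B; its 5th term is 2.

2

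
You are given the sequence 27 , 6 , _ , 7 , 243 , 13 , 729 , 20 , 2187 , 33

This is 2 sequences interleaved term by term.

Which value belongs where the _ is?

Odd-indexed and even-indexed terms follow separate rules.
Stream A = 27, ?, 243, 729, 2187: powers 3^3, 3^4, 3^5, ….
Stream B = 6, 7, 13, 20, 33: each term equals the sum of the previous two.
The gap is stream A's term 2; the rule gives 81.

81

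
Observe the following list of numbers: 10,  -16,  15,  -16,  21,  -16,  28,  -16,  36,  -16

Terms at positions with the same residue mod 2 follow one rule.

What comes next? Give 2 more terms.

The terms cycle through 2 interleaved subsequences.
Stream A: 10, 15, 21, 28, 36 (triangular numbers n(n+1)/2 for n = 4, 5, …).
Stream B: -16, -16, -16, -16, -16 (the constant sequence -16).
Position 11 → stream A, term 6 = 45.
Position 12 falls in stream B as its term 6, giving -16.

45, -16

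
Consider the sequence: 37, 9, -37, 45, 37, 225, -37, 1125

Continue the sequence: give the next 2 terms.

37, 5625

Odd-indexed and even-indexed terms follow separate rules.
Track A = 37, -37, 37, -37: the oscillation 37·(−1)^(n+1).
Track B = 9, 45, 225, 1125: geometric with ratio 5.
Position 9 falls in track A as its term 5, giving 37.
The 10th slot belongs to track B; its 5th term is 5625.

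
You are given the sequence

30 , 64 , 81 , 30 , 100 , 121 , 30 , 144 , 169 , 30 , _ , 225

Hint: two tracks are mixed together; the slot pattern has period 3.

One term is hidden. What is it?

196

The slot pattern repeats as ABB (period 3), so there are 2 interleaved tracks.
Stream A: 30, 30, 30, 30 — constant 30.
Stream B: 64, 81, 100, 121, 144, 169, ?, 225 — consecutive squares n² from n = 8.
So the missing entry in stream B is 196.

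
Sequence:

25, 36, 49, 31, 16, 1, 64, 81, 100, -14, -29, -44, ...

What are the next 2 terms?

Positions follow the repeating pattern AAABBB; grouping by letter gives 2 tracks.
Track A is 25, 36, 49, 64, 81, 100, which is the squares 5², 6², 7², ….
Track B is 31, 16, 1, -14, -29, -44, which is arithmetic, step −15.
Position 13 falls in track A as its term 7, giving 121.
The 14th slot belongs to track A; its 8th term is 144.

121, 144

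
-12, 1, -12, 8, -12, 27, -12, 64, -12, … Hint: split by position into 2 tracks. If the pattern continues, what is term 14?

The terms cycle through 2 interleaved subsequences.
Track A: -12, -12, -12, -12, -12. Always -12.
Track B: 1, 8, 27, 64. The cubes 1³, 2³, 3³, ….
Position 14 falls in track B as its term 7, giving 343.

343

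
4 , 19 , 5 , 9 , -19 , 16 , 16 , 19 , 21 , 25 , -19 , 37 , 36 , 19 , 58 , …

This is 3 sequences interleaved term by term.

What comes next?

49

The terms cycle through 3 interleaved subsequences.
Track A: 4, 9, 16, 25, 36. The squares 2², 3², 4², ….
Track B: 19, -19, 19, -19, 19. Alternating ±19.
Track C: 5, 16, 21, 37, 58. A Fibonacci-like recurrence a_n = a_{n-1} + a_{n-2}.
Position 16 → track A, term 6 = 49.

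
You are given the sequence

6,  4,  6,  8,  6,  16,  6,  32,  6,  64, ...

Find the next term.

Odd-indexed and even-indexed terms follow separate rules.
Track A is 6, 6, 6, 6, 6, which is constant 6.
Track B is 4, 8, 16, 32, 64, which is successive powers of 2.
Position 11 falls in track A as its term 6, giving 6.

6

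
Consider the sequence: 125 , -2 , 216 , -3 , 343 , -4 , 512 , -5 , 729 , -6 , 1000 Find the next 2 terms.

-7, 1331

Taking every 2nd term gives 2 separate tracks.
Track A is 125, 216, 343, 512, 729, 1000, which is the cubes 5³, 6³, 7³, ….
Track B is -2, -3, -4, -5, -6, which is subtracting 1 each time.
Position 12 falls in track B as its term 6, giving -7.
Position 13 → track A, term 7 = 1331.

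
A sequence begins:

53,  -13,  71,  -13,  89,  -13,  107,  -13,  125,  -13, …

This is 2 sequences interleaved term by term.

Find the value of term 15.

Split by position mod 2 into 2 tracks.
Stream A = 53, 71, 89, 107, 125: adding 18 each time.
Stream B = -13, -13, -13, -13, -13: always -13.
The 15th slot belongs to stream A; its 8th term is 179.

179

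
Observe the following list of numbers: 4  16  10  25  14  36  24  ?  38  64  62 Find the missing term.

49

Positions 1, 3, 5, … form one subsequence and positions 2, 4, 6, … form another.
Stream A = 4, 10, 14, 24, 38, 62: Fibonacci-style (each term is the sum of the two before it).
Stream B = 16, 25, 36, ?, 64: the squares 4², 5², 6², ….
Filling stream B at index 4 by its rule yields 49.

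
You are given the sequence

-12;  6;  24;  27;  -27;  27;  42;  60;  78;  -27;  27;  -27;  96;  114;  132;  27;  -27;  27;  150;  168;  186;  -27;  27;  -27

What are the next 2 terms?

204, 222

Reading positions in blocks of 6 reveals the pattern AAABBB — 2 tracks woven together.
Track A: -12, 6, 24, 42, 60, 78, 96, 114, 132, 150, 168, 186 (adding 18 each time).
Track B: 27, -27, 27, -27, 27, -27, 27, -27, 27, -27, 27, -27 (alternating ±27).
Position 25 → track A, term 13 = 204.
Position 26 falls in track A as its term 14, giving 222.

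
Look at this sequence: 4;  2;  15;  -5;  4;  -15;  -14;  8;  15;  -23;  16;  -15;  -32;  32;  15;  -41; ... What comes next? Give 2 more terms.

Split by position mod 3: positions 1, 4, 7, … form one track, and each other residue class forms its own.
Stream A is 4, -5, -14, -23, -32, -41, which is arithmetic with common difference −9.
Stream B is 2, 4, 8, 16, 32, which is successive powers of 2.
Stream C is 15, -15, 15, -15, 15, which is oscillating between 15 and -15.
Term 17 comes from stream B (its 6th entry): 64.
Position 18 → stream C, term 6 = -15.

64, -15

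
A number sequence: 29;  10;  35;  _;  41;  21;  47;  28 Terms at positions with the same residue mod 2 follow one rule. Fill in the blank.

15

Split by position mod 2 into 2 tracks.
Track A is 29, 35, 41, 47, which is arithmetic with common difference +6.
Track B is 10, ?, 21, 28, which is triangular numbers starting at T_4.
So the missing entry in track B is 15.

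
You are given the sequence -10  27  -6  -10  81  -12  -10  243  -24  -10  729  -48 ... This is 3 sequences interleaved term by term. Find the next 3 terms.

-10, 2187, -96

Read the sequence 3 terms at a time; column i is its own pattern.
Track A: -10, -10, -10, -10 (constant -10).
Track B: 27, 81, 243, 729 (powers of 3).
Track C: -6, -12, -24, -48 (multiplying by 2 each time).
Position 13 → track A, term 5 = -10.
Term 14 comes from track B (its 5th entry): 2187.
Position 15 falls in track C as its term 5, giving -96.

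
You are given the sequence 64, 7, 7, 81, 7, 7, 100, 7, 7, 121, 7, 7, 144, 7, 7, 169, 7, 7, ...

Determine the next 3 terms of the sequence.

196, 7, 7

The slot pattern repeats as ABB (period 3), so there are 2 interleaved tracks.
Track A: 64, 81, 100, 121, 144, 169 (the squares 8², 9², 10², …).
Track B: 7, 7, 7, 7, 7, 7, 7, 7, 7, 7, 7, 7 (constant 7).
The 19th slot belongs to track A; its 7th term is 196.
Term 20 comes from track B (its 13th entry): 7.
The 21st slot belongs to track B; its 14th term is 7.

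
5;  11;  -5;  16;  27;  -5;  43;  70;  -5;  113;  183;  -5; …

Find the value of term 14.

479

The slot pattern repeats as AAB (period 3), so there are 2 interleaved tracks.
Track A: 5, 11, 16, 27, 43, 70, 113, 183 — a Fibonacci-like recurrence a_n = a_{n-1} + a_{n-2}.
Track B: -5, -5, -5, -5 — constant -5.
Term 14 comes from track A (its 10th entry): 479.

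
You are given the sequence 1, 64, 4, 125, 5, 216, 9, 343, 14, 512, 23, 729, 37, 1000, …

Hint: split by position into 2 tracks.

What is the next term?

60

Odd-indexed and even-indexed terms follow separate rules.
Stream A: 1, 4, 5, 9, 14, 23, 37. Fibonacci-style (each term is the sum of the two before it).
Stream B: 64, 125, 216, 343, 512, 729, 1000. Consecutive cubes n³ from n = 4.
Term 15 comes from stream A (its 8th entry): 60.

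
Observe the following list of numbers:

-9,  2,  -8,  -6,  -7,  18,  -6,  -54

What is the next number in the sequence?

-5

The terms cycle through 2 interleaved subsequences.
Stream A: -9, -8, -7, -6 (adding 1 each time).
Stream B: 2, -6, 18, -54 (multiplying by -3 each time).
Term 9 comes from stream A (its 5th entry): -5.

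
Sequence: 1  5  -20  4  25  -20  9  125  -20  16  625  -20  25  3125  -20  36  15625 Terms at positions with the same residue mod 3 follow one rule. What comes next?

-20

The terms cycle through 3 interleaved subsequences.
Subsequence A is 1, 4, 9, 16, 25, 36, which is consecutive squares n² from n = 1.
Subsequence B is 5, 25, 125, 625, 3125, 15625, which is geometric with ratio 5.
Subsequence C is -20, -20, -20, -20, -20, which is constant -20.
Term 18 comes from subsequence C (its 6th entry): -20.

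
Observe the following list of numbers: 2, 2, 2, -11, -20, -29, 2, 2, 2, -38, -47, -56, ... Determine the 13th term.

2

The slot pattern repeats as AAABBB (period 6), so there are 2 interleaved tracks.
Track A is 2, 2, 2, 2, 2, 2, which is always 2.
Track B is -11, -20, -29, -38, -47, -56, which is subtracting 9 each time.
Position 13 falls in track A as its term 7, giving 2.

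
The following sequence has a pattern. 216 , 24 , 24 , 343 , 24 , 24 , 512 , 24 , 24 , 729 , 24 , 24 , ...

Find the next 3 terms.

1000, 24, 24

Positions follow the repeating pattern ABB; grouping by letter gives 2 tracks.
Subsequence A: 216, 343, 512, 729 — perfect cubes starting at 6³.
Subsequence B: 24, 24, 24, 24, 24, 24, 24, 24 — always 24.
The 13th slot belongs to subsequence A; its 5th term is 1000.
Term 14 comes from subsequence B (its 9th entry): 24.
Position 15 → subsequence B, term 10 = 24.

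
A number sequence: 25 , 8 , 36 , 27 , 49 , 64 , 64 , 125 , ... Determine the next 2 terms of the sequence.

Positions 1, 3, 5, … form one subsequence and positions 2, 4, 6, … form another.
Stream A = 25, 36, 49, 64: consecutive squares n² from n = 5.
Stream B = 8, 27, 64, 125: consecutive cubes n³ from n = 2.
Position 9 → stream A, term 5 = 81.
Position 10 falls in stream B as its term 5, giving 216.

81, 216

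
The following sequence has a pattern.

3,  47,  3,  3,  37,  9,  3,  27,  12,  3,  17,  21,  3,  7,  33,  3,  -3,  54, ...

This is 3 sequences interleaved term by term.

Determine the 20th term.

-13

The terms cycle through 3 interleaved subsequences.
Track A = 3, 3, 3, 3, 3, 3: always 3.
Track B = 47, 37, 27, 17, 7, -3: linear: a_n = 57 − 10·n.
Track C = 3, 9, 12, 21, 33, 54: a Fibonacci-like recurrence a_n = a_{n-1} + a_{n-2}.
Position 20 falls in track B as its term 7, giving -13.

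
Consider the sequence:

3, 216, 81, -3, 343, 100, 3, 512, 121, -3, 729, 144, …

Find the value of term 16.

-3

Taking every 3rd term gives 3 separate tracks.
Track A: 3, -3, 3, -3. Alternating ±3.
Track B: 216, 343, 512, 729. The cubes 6³, 7³, 8³, ….
Track C: 81, 100, 121, 144. Perfect squares starting at 9².
Position 16 → track A, term 6 = -3.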